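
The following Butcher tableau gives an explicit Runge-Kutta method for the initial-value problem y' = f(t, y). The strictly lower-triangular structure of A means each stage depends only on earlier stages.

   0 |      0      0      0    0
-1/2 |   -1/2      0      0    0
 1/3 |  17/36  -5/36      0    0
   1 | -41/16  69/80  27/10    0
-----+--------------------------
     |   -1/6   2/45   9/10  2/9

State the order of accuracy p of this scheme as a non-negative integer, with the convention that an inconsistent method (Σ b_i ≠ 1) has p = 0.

b = (-1/6, 2/45, 9/10, 2/9)
c = (0, -1/2, 1/3, 1)
Ac = (0, 0, 5/72, 15/32)
Σ b_i: (-1/6)·1 + 2/45·1 + 9/10·1 + 2/9·1 = 1 ✓
b·c: 2/45·(-1/2) + 9/10·1/3 + 2/9·1 = 1/2 ✓
b·c²: 2/45·1/4 + 9/10·1/9 + 2/9·1 = 1/3 ✓
b·Ac: 9/10·5/72 + 2/9·15/32 = 1/6 ✓
b·c³: 2/45·(-1/8) + 9/10·1/27 + 2/9·1 = 1/4 ✓
b·(c∘Ac): 9/10·5/216 + 2/9·15/32 = 1/8 ✓
b·Ac²: 9/10·(-5/144) + 2/9·33/64 = 1/12 ✓
b·A²c: 2/9·3/16 = 1/24 ✓; 4 stages ⇒ order 4.

4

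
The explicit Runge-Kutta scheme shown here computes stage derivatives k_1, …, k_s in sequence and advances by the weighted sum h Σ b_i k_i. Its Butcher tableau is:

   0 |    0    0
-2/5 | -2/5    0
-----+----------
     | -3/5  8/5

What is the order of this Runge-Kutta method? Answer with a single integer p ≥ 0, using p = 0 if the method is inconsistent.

b = (-3/5, 8/5)
c = (0, -2/5)
Σ b_i: (-3/5)·1 + 8/5·1 = 1 ✓
b·c: 8/5·(-2/5) = -16/25 ≠ 1/2 ⇒ order 1.

1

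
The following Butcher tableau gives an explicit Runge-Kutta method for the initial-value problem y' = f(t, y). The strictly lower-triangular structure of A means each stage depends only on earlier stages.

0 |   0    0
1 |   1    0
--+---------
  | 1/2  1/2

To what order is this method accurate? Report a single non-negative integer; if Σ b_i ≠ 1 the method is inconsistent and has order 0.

b = (1/2, 1/2)
c = (0, 1)
Σ b_i: 1/2·1 + 1/2·1 = 1 ✓
b·c: 1/2·1 = 1/2 ✓; 2 stages ⇒ order 2.

2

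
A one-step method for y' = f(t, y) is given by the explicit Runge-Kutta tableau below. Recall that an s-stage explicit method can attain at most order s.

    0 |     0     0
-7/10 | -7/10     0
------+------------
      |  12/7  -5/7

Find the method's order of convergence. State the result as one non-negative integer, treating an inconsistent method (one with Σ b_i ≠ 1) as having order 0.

b = (12/7, -5/7)
c = (0, -7/10)
Σ b_i: 12/7·1 + (-5/7)·1 = 1 ✓
b·c: (-5/7)·(-7/10) = 1/2 ✓; 2 stages ⇒ order 2.

2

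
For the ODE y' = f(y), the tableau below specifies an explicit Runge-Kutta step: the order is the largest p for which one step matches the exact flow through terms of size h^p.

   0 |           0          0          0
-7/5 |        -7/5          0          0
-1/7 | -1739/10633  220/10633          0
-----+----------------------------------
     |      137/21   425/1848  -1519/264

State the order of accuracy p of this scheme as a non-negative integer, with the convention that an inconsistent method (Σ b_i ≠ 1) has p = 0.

3

b = (137/21, 425/1848, -1519/264)
c = (0, -7/5, -1/7)
Ac = (0, 0, -44/1519)
Σ b_i: 137/21·1 + 425/1848·1 + (-1519/264)·1 = 1 ✓
b·c: 425/1848·(-7/5) + (-1519/264)·(-1/7) = 1/2 ✓
b·c²: 425/1848·49/25 + (-1519/264)·1/49 = 1/3 ✓
b·Ac: (-1519/264)·(-44/1519) = 1/6 ✓; 3 stages ⇒ order 3.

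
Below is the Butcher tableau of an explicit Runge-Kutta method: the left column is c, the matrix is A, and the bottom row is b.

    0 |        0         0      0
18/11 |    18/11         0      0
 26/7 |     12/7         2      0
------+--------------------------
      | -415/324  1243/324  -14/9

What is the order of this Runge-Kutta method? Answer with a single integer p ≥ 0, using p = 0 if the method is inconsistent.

2

b = (-415/324, 1243/324, -14/9)
c = (0, 18/11, 26/7)
Ac = (0, 0, 36/11)
Σ b_i: (-415/324)·1 + 1243/324·1 + (-14/9)·1 = 1 ✓
b·c: 1243/324·18/11 + (-14/9)·26/7 = 1/2 ✓
b·c²: 1243/324·324/121 + (-14/9)·676/49 = -7753/693 ≠ 1/3 ⇒ order 2.
b·Ac: (-14/9)·36/11 = -56/11 ≠ 1/6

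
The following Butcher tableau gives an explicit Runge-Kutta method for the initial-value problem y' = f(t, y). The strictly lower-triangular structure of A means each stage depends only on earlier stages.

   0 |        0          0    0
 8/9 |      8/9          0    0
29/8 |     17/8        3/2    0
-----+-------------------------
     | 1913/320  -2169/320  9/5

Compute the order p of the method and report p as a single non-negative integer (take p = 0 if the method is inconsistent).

b = (1913/320, -2169/320, 9/5)
c = (0, 8/9, 29/8)
Ac = (0, 0, 4/3)
Σ b_i: 1913/320·1 + (-2169/320)·1 + 9/5·1 = 1 ✓
b·c: (-2169/320)·8/9 + 9/5·29/8 = 1/2 ✓
b·c²: (-2169/320)·64/81 + 9/5·841/64 = 52697/2880 ≠ 1/3 ⇒ order 2.
b·Ac: 9/5·4/3 = 12/5 ≠ 1/6

2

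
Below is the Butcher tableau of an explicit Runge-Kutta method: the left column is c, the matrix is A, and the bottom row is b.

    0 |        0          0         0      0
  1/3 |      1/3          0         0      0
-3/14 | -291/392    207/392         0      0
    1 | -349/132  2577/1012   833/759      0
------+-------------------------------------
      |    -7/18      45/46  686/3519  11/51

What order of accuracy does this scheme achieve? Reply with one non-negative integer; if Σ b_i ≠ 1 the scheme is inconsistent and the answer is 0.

b = (-7/18, 45/46, 686/3519, 11/51)
c = (0, 1/3, -3/14, 1)
Ac = (0, 0, 69/392, 27/44)
Σ b_i: (-7/18)·1 + 45/46·1 + 686/3519·1 + 11/51·1 = 1 ✓
b·c: 45/46·1/3 + 686/3519·(-3/14) + 11/51·1 = 1/2 ✓
b·c²: 45/46·1/9 + 686/3519·9/196 + 11/51·1 = 1/3 ✓
b·Ac: 686/3519·69/392 + 11/51·27/44 = 1/6 ✓
b·c³: 45/46·1/27 + 686/3519·(-27/2744) + 11/51·1 = 1/4 ✓
b·(c∘Ac): 686/3519·(-207/5488) + 11/51·27/44 = 1/8 ✓
b·Ac²: 686/3519·23/392 + 11/51·1/3 = 1/12 ✓
b·A²c: 11/51·17/88 = 1/24 ✓; 4 stages ⇒ order 4.

4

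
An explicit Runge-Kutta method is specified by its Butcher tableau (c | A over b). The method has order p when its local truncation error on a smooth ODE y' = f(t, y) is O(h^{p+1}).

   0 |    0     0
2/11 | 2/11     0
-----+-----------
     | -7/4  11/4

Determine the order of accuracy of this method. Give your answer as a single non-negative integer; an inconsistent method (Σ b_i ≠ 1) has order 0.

2

b = (-7/4, 11/4)
c = (0, 2/11)
Σ b_i: (-7/4)·1 + 11/4·1 = 1 ✓
b·c: 11/4·2/11 = 1/2 ✓; 2 stages ⇒ order 2.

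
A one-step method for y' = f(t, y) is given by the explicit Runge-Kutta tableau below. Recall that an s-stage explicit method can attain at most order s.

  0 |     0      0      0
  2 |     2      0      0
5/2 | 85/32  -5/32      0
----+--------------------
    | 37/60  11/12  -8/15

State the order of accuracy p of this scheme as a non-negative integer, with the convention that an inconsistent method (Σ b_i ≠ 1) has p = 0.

b = (37/60, 11/12, -8/15)
c = (0, 2, 5/2)
Ac = (0, 0, -5/16)
Σ b_i: 37/60·1 + 11/12·1 + (-8/15)·1 = 1 ✓
b·c: 11/12·2 + (-8/15)·5/2 = 1/2 ✓
b·c²: 11/12·4 + (-8/15)·25/4 = 1/3 ✓
b·Ac: (-8/15)·(-5/16) = 1/6 ✓; 3 stages ⇒ order 3.

3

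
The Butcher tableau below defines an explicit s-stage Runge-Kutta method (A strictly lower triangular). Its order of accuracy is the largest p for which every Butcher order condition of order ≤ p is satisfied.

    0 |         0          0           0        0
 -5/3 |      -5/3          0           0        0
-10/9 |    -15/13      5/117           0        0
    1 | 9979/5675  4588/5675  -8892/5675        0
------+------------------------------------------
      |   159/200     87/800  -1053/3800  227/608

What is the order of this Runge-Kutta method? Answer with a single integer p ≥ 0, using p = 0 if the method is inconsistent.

4

b = (159/200, 87/800, -1053/3800, 227/608)
c = (0, -5/3, -10/9, 1)
Ac = (0, 0, -25/351, 268/681)
Σ b_i: 159/200·1 + 87/800·1 + (-1053/3800)·1 + 227/608·1 = 1 ✓
b·c: 87/800·(-5/3) + (-1053/3800)·(-10/9) + 227/608·1 = 1/2 ✓
b·c²: 87/800·25/9 + (-1053/3800)·100/81 + 227/608·1 = 1/3 ✓
b·Ac: (-1053/3800)·(-25/351) + 227/608·268/681 = 1/6 ✓
b·c³: 87/800·(-125/27) + (-1053/3800)·(-1000/729) + 227/608·1 = 1/4 ✓
b·(c∘Ac): (-1053/3800)·250/3159 + 227/608·268/681 = 1/8 ✓
b·Ac²: (-1053/3800)·125/1053 + 227/608·212/681 = 1/12 ✓
b·A²c: 227/608·76/681 = 1/24 ✓; 4 stages ⇒ order 4.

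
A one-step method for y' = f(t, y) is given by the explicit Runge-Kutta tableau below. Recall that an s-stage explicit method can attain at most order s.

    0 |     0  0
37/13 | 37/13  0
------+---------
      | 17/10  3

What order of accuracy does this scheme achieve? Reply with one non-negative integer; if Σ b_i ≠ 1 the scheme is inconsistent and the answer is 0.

b = (17/10, 3)
c = (0, 37/13)
Σ b_i: 17/10·1 + 3·1 = 47/10 ≠ 1 ⇒ order 0.

0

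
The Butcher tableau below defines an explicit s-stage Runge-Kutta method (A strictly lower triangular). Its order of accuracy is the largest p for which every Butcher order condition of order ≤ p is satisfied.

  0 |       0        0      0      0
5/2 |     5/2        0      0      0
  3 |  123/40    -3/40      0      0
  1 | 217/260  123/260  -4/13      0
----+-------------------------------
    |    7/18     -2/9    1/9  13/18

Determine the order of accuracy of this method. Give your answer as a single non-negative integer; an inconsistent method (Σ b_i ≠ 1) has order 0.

4

b = (7/18, -2/9, 1/9, 13/18)
c = (0, 5/2, 3, 1)
Ac = (0, 0, -3/16, 27/104)
Σ b_i: 7/18·1 + (-2/9)·1 + 1/9·1 + 13/18·1 = 1 ✓
b·c: (-2/9)·5/2 + 1/9·3 + 13/18·1 = 1/2 ✓
b·c²: (-2/9)·25/4 + 1/9·9 + 13/18·1 = 1/3 ✓
b·Ac: 1/9·(-3/16) + 13/18·27/104 = 1/6 ✓
b·c³: (-2/9)·125/8 + 1/9·27 + 13/18·1 = 1/4 ✓
b·(c∘Ac): 1/9·(-9/16) + 13/18·27/104 = 1/8 ✓
b·Ac²: 1/9·(-15/32) + 13/18·3/16 = 1/12 ✓
b·A²c: 13/18·3/52 = 1/24 ✓; 4 stages ⇒ order 4.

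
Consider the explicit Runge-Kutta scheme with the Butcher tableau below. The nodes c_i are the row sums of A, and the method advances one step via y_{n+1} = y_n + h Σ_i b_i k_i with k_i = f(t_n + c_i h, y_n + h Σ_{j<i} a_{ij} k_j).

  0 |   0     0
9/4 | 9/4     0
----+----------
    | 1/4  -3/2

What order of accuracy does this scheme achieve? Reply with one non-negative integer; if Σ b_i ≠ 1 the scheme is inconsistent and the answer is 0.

0

b = (1/4, -3/2)
c = (0, 9/4)
Σ b_i: 1/4·1 + (-3/2)·1 = -5/4 ≠ 1 ⇒ order 0.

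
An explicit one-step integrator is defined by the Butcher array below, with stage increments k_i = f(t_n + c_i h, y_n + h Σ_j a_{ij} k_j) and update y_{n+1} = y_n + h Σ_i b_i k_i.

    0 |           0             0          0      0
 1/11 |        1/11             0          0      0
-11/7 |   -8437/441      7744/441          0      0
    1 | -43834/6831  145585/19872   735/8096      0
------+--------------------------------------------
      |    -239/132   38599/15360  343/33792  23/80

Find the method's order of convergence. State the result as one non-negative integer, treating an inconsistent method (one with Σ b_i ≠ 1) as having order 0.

4

b = (-239/132, 38599/15360, 343/33792, 23/80)
c = (0, 1/11, -11/7, 1)
Ac = (0, 0, 704/441, 325/621)
Σ b_i: (-239/132)·1 + 38599/15360·1 + 343/33792·1 + 23/80·1 = 1 ✓
b·c: 38599/15360·1/11 + 343/33792·(-11/7) + 23/80·1 = 1/2 ✓
b·c²: 38599/15360·1/121 + 343/33792·121/49 + 23/80·1 = 1/3 ✓
b·Ac: 343/33792·704/441 + 23/80·325/621 = 1/6 ✓
b·c³: 38599/15360·1/1331 + 343/33792·(-1331/343) + 23/80·1 = 1/4 ✓
b·(c∘Ac): 343/33792·(-7744/3087) + 23/80·325/621 = 1/8 ✓
b·Ac²: 343/33792·64/441 + 23/80·1945/6831 = 1/12 ✓
b·A²c: 23/80·10/69 = 1/24 ✓; 4 stages ⇒ order 4.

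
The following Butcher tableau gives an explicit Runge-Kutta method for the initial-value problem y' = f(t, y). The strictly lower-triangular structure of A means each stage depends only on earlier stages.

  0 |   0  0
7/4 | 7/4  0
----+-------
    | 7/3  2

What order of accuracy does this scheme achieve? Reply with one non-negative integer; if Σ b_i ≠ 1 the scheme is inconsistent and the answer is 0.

0

b = (7/3, 2)
c = (0, 7/4)
Σ b_i: 7/3·1 + 2·1 = 13/3 ≠ 1 ⇒ order 0.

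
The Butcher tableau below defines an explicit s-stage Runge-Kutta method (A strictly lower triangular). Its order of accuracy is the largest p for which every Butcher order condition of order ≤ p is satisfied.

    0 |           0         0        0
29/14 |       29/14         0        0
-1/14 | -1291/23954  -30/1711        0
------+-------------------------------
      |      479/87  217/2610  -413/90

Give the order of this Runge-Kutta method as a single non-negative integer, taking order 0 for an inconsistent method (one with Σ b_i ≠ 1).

3

b = (479/87, 217/2610, -413/90)
c = (0, 29/14, -1/14)
Ac = (0, 0, -15/413)
Σ b_i: 479/87·1 + 217/2610·1 + (-413/90)·1 = 1 ✓
b·c: 217/2610·29/14 + (-413/90)·(-1/14) = 1/2 ✓
b·c²: 217/2610·841/196 + (-413/90)·1/196 = 1/3 ✓
b·Ac: (-413/90)·(-15/413) = 1/6 ✓; 3 stages ⇒ order 3.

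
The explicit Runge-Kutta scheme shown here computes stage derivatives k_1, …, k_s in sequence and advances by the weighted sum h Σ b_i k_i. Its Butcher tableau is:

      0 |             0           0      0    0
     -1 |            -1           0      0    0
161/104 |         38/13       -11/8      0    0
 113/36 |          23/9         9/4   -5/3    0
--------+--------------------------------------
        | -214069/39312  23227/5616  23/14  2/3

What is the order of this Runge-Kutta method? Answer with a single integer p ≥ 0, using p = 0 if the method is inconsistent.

b = (-214069/39312, 23227/5616, 23/14, 2/3)
c = (0, -1, 161/104, 113/36)
Ac = (0, 0, 11/8, -1507/312)
Σ b_i: (-214069/39312)·1 + 23227/5616·1 + 23/14·1 + 2/3·1 = 1 ✓
b·c: 23227/5616·(-1) + 23/14·161/104 + 2/3·113/36 = 1/2 ✓
b·c²: 23227/5616·1 + 23/14·25921/10816 + 2/3·12769/1296 = 76963915/5256576 ≠ 1/3 ⇒ order 2.
b·Ac: 23/14·11/8 + 2/3·(-1507/312) = -12595/13104 ≠ 1/6

2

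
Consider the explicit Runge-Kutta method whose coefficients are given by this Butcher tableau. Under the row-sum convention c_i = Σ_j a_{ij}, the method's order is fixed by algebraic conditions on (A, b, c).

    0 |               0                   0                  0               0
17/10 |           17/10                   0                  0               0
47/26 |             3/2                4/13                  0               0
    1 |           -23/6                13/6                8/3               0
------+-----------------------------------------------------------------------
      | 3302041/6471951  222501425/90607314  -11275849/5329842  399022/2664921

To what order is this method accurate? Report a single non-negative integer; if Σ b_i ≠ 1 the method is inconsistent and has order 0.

b = (3302041/6471951, 222501425/90607314, -11275849/5329842, 399022/2664921)
c = (0, 17/10, 47/26, 1)
Ac = (0, 0, 34/65, 2211/260)
Σ b_i: 3302041/6471951·1 + 222501425/90607314·1 + (-11275849/5329842)·1 + 399022/2664921·1 = 1 ✓
b·c: 222501425/90607314·17/10 + (-11275849/5329842)·47/26 + 399022/2664921·1 = 1/2 ✓
b·c²: 222501425/90607314·289/100 + (-11275849/5329842)·2209/676 + 399022/2664921·1 = 1/3 ✓
b·Ac: (-11275849/5329842)·34/65 + 399022/2664921·2211/260 = 1/6 ✓
b·c³: 222501425/90607314·4913/1000 + (-11275849/5329842)·103823/17576 + 399022/2664921·1 = -18651783/65988520 ≠ 1/4 ⇒ order 3.
b·(c∘Ac): (-11275849/5329842)·799/845 + 399022/2664921·2211/260 = -1384133/1903515 ≠ 1/8
b·Ac²: (-11275849/5329842)·289/325 + 399022/2664921·1518533/101400 = 107217251/296948340 ≠ 1/12
b·A²c: 399022/2664921·272/195 = 8348768/39973815 ≠ 1/24

3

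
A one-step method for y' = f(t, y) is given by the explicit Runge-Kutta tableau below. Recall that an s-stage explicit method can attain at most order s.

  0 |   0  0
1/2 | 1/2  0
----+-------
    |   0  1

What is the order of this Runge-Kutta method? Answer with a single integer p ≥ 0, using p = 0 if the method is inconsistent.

b = (0, 1)
c = (0, 1/2)
Σ b_i: 1·1 = 1 ✓
b·c: 1·1/2 = 1/2 ✓; 2 stages ⇒ order 2.

2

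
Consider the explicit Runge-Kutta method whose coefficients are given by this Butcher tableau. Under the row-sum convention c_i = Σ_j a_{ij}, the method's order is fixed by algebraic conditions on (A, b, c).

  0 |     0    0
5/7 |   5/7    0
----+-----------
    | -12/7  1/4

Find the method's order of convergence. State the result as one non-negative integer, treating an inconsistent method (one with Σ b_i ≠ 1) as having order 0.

0

b = (-12/7, 1/4)
c = (0, 5/7)
Σ b_i: (-12/7)·1 + 1/4·1 = -41/28 ≠ 1 ⇒ order 0.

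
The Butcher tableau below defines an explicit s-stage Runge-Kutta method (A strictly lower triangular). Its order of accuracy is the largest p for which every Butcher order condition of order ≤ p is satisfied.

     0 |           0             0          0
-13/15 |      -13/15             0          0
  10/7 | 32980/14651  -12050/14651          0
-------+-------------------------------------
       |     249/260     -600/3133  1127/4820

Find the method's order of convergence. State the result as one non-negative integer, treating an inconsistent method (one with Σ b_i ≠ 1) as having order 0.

b = (249/260, -600/3133, 1127/4820)
c = (0, -13/15, 10/7)
Ac = (0, 0, 2410/3381)
Σ b_i: 249/260·1 + (-600/3133)·1 + 1127/4820·1 = 1 ✓
b·c: (-600/3133)·(-13/15) + 1127/4820·10/7 = 1/2 ✓
b·c²: (-600/3133)·169/225 + 1127/4820·100/49 = 1/3 ✓
b·Ac: 1127/4820·2410/3381 = 1/6 ✓; 3 stages ⇒ order 3.

3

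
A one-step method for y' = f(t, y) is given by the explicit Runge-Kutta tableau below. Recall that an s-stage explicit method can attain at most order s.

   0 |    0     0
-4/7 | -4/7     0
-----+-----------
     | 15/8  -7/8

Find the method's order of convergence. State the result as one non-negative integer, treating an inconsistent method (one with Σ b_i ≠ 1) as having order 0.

2

b = (15/8, -7/8)
c = (0, -4/7)
Σ b_i: 15/8·1 + (-7/8)·1 = 1 ✓
b·c: (-7/8)·(-4/7) = 1/2 ✓; 2 stages ⇒ order 2.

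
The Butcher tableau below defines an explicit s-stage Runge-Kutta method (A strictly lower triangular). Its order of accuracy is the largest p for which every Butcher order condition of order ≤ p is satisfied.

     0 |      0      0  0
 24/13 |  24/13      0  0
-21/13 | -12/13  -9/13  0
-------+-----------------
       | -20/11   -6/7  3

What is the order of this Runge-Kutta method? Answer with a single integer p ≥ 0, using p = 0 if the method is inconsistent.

0

b = (-20/11, -6/7, 3)
c = (0, 24/13, -21/13)
Ac = (0, 0, -216/169)
Σ b_i: (-20/11)·1 + (-6/7)·1 + 3·1 = 25/77 ≠ 1 ⇒ order 0.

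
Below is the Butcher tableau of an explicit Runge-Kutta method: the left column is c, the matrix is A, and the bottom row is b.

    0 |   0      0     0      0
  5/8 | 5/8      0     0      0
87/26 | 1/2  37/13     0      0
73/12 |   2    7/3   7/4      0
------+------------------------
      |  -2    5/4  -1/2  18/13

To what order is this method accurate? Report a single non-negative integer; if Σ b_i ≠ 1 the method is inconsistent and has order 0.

b = (-2, 5/4, -1/2, 18/13)
c = (0, 5/8, 87/26, 73/12)
Ac = (0, 0, 185/104, 1141/156)
Σ b_i: (-2)·1 + 5/4·1 + (-1/2)·1 + 18/13·1 = 7/52 ≠ 1 ⇒ order 0.

0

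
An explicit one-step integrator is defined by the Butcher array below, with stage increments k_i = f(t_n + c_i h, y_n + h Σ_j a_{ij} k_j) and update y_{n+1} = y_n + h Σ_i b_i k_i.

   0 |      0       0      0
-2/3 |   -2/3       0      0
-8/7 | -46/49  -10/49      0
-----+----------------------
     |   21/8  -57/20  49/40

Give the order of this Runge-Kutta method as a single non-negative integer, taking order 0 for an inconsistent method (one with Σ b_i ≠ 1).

3

b = (21/8, -57/20, 49/40)
c = (0, -2/3, -8/7)
Ac = (0, 0, 20/147)
Σ b_i: 21/8·1 + (-57/20)·1 + 49/40·1 = 1 ✓
b·c: (-57/20)·(-2/3) + 49/40·(-8/7) = 1/2 ✓
b·c²: (-57/20)·4/9 + 49/40·64/49 = 1/3 ✓
b·Ac: 49/40·20/147 = 1/6 ✓; 3 stages ⇒ order 3.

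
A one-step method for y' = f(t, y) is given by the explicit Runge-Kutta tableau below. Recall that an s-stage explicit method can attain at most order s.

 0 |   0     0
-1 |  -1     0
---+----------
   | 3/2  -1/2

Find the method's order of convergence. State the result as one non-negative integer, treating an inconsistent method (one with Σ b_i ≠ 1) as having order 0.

2

b = (3/2, -1/2)
c = (0, -1)
Σ b_i: 3/2·1 + (-1/2)·1 = 1 ✓
b·c: (-1/2)·(-1) = 1/2 ✓; 2 stages ⇒ order 2.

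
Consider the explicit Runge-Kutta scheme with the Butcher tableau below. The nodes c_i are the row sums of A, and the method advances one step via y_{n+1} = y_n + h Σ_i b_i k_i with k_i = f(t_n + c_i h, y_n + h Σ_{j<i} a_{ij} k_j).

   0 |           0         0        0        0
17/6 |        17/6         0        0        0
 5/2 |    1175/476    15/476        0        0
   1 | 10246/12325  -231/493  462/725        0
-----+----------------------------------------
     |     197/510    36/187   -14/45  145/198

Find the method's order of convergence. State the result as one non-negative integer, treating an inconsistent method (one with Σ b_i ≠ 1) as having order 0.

4

b = (197/510, 36/187, -14/45, 145/198)
c = (0, 17/6, 5/2, 1)
Ac = (0, 0, 5/56, 77/290)
Σ b_i: 197/510·1 + 36/187·1 + (-14/45)·1 + 145/198·1 = 1 ✓
b·c: 36/187·17/6 + (-14/45)·5/2 + 145/198·1 = 1/2 ✓
b·c²: 36/187·289/36 + (-14/45)·25/4 + 145/198·1 = 1/3 ✓
b·Ac: (-14/45)·5/56 + 145/198·77/290 = 1/6 ✓
b·c³: 36/187·4913/216 + (-14/45)·125/8 + 145/198·1 = 1/4 ✓
b·(c∘Ac): (-14/45)·25/112 + 145/198·77/290 = 1/8 ✓
b·Ac²: (-14/45)·85/336 + 145/198·77/348 = 1/12 ✓
b·A²c: 145/198·33/580 = 1/24 ✓; 4 stages ⇒ order 4.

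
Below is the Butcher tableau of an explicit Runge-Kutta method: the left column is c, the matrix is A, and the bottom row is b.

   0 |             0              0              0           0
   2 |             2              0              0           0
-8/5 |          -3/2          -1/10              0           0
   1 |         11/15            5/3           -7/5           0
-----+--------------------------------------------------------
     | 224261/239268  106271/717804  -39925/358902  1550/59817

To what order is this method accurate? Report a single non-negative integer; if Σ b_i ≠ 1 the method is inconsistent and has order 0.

b = (224261/239268, 106271/717804, -39925/358902, 1550/59817)
c = (0, 2, -8/5, 1)
Ac = (0, 0, -1/5, 418/75)
Σ b_i: 224261/239268·1 + 106271/717804·1 + (-39925/358902)·1 + 1550/59817·1 = 1 ✓
b·c: 106271/717804·2 + (-39925/358902)·(-8/5) + 1550/59817·1 = 1/2 ✓
b·c²: 106271/717804·4 + (-39925/358902)·64/25 + 1550/59817·1 = 1/3 ✓
b·Ac: (-39925/358902)·(-1/5) + 1550/59817·418/75 = 1/6 ✓
b·c³: 106271/717804·8 + (-39925/358902)·(-512/125) + 1550/59817·1 = 166088/99695 ≠ 1/4 ⇒ order 3.
b·(c∘Ac): (-39925/358902)·8/25 + 1550/59817·418/75 = 19528/179451 ≠ 1/8
b·Ac²: (-39925/358902)·(-2/5) + 1550/59817·1156/375 = 37199/299085 ≠ 1/12
b·A²c: 1550/59817·7/25 = 434/59817 ≠ 1/24

3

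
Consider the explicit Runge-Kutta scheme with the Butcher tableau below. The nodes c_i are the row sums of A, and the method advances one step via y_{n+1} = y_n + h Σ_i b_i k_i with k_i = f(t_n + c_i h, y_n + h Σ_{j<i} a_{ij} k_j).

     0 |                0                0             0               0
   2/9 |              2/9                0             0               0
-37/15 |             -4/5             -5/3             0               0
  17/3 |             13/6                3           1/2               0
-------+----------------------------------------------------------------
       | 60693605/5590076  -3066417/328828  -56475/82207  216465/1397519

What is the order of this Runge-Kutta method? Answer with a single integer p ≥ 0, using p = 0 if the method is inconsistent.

b = (60693605/5590076, -3066417/328828, -56475/82207, 216465/1397519)
c = (0, 2/9, -37/15, 17/3)
Ac = (0, 0, -10/27, -17/30)
Σ b_i: 60693605/5590076·1 + (-3066417/328828)·1 + (-56475/82207)·1 + 216465/1397519·1 = 1 ✓
b·c: (-3066417/328828)·2/9 + (-56475/82207)·(-37/15) + 216465/1397519·17/3 = 1/2 ✓
b·c²: (-3066417/328828)·4/81 + (-56475/82207)·1369/225 + 216465/1397519·289/9 = 1/3 ✓
b·Ac: (-56475/82207)·(-10/27) + 216465/1397519·(-17/30) = 1/6 ✓
b·c³: (-3066417/328828)·8/729 + (-56475/82207)·(-50653/3375) + 216465/1397519·4913/27 = 142027114/3699315 ≠ 1/4 ⇒ order 3.
b·(c∘Ac): (-56475/82207)·74/81 + 216465/1397519·(-289/90) = -1664681/1479726 ≠ 1/8
b·Ac²: (-56475/82207)·(-20/243) + 216465/1397519·4307/1350 = 207797951/377330130 ≠ 1/12
b·A²c: 216465/1397519·(-5/27) = -360775/12577671 ≠ 1/24

3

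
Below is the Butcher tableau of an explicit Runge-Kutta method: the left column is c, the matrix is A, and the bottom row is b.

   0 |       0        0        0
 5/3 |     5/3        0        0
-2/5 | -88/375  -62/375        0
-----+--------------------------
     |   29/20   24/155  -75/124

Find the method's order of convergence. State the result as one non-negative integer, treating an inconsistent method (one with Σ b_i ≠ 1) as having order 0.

b = (29/20, 24/155, -75/124)
c = (0, 5/3, -2/5)
Ac = (0, 0, -62/225)
Σ b_i: 29/20·1 + 24/155·1 + (-75/124)·1 = 1 ✓
b·c: 24/155·5/3 + (-75/124)·(-2/5) = 1/2 ✓
b·c²: 24/155·25/9 + (-75/124)·4/25 = 1/3 ✓
b·Ac: (-75/124)·(-62/225) = 1/6 ✓; 3 stages ⇒ order 3.

3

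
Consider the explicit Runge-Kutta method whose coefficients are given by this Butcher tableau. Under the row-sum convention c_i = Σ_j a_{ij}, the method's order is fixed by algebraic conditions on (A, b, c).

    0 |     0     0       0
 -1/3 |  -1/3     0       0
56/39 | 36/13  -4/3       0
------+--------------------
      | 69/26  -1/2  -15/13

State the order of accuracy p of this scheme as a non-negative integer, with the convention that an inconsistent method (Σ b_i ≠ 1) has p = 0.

1

b = (69/26, -1/2, -15/13)
c = (0, -1/3, 56/39)
Ac = (0, 0, 4/9)
Σ b_i: 69/26·1 + (-1/2)·1 + (-15/13)·1 = 1 ✓
b·c: (-1/2)·(-1/3) + (-15/13)·56/39 = -1511/1014 ≠ 1/2 ⇒ order 1.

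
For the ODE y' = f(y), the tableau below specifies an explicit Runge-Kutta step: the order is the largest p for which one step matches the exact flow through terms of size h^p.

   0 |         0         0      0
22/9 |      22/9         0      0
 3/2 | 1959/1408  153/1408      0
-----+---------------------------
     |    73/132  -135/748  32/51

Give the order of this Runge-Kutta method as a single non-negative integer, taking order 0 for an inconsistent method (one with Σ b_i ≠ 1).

b = (73/132, -135/748, 32/51)
c = (0, 22/9, 3/2)
Ac = (0, 0, 17/64)
Σ b_i: 73/132·1 + (-135/748)·1 + 32/51·1 = 1 ✓
b·c: (-135/748)·22/9 + 32/51·3/2 = 1/2 ✓
b·c²: (-135/748)·484/81 + 32/51·9/4 = 1/3 ✓
b·Ac: 32/51·17/64 = 1/6 ✓; 3 stages ⇒ order 3.

3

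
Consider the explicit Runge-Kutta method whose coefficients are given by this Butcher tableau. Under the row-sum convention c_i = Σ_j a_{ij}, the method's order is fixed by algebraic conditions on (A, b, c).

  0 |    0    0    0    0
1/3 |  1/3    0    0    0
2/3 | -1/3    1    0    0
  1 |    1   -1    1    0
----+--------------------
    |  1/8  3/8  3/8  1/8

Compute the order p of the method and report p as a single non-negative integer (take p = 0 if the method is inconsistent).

b = (1/8, 3/8, 3/8, 1/8)
c = (0, 1/3, 2/3, 1)
Ac = (0, 0, 1/3, 1/3)
Σ b_i: 1/8·1 + 3/8·1 + 3/8·1 + 1/8·1 = 1 ✓
b·c: 3/8·1/3 + 3/8·2/3 + 1/8·1 = 1/2 ✓
b·c²: 3/8·1/9 + 3/8·4/9 + 1/8·1 = 1/3 ✓
b·Ac: 3/8·1/3 + 1/8·1/3 = 1/6 ✓
b·c³: 3/8·1/27 + 3/8·8/27 + 1/8·1 = 1/4 ✓
b·(c∘Ac): 3/8·2/9 + 1/8·1/3 = 1/8 ✓
b·Ac²: 3/8·1/9 + 1/8·1/3 = 1/12 ✓
b·A²c: 1/8·1/3 = 1/24 ✓; 4 stages ⇒ order 4.

4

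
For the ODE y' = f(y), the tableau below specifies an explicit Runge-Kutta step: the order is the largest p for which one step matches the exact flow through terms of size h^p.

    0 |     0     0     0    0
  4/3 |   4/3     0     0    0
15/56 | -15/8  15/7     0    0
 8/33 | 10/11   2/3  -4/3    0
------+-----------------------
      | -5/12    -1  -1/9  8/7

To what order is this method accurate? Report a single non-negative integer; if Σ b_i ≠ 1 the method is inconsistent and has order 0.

b = (-5/12, -1, -1/9, 8/7)
c = (0, 4/3, 15/56, 8/33)
Ac = (0, 0, 20/7, 67/126)
Σ b_i: (-5/12)·1 + (-1)·1 + (-1/9)·1 + 8/7·1 = -97/252 ≠ 1 ⇒ order 0.

0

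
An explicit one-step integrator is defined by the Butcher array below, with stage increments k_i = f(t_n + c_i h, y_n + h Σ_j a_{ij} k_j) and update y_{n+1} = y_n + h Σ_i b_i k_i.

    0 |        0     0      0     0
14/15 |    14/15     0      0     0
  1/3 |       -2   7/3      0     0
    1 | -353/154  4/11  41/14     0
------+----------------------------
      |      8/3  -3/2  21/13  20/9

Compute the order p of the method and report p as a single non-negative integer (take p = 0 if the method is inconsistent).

0

b = (8/3, -3/2, 21/13, 20/9)
c = (0, 14/15, 1/3, 1)
Ac = (0, 0, 98/45, 1013/770)
Σ b_i: 8/3·1 + (-3/2)·1 + 21/13·1 + 20/9·1 = 1171/234 ≠ 1 ⇒ order 0.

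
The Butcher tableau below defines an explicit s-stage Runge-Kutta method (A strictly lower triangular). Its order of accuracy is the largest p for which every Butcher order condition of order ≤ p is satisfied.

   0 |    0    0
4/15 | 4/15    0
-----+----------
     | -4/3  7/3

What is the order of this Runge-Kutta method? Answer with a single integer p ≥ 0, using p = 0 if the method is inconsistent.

b = (-4/3, 7/3)
c = (0, 4/15)
Σ b_i: (-4/3)·1 + 7/3·1 = 1 ✓
b·c: 7/3·4/15 = 28/45 ≠ 1/2 ⇒ order 1.

1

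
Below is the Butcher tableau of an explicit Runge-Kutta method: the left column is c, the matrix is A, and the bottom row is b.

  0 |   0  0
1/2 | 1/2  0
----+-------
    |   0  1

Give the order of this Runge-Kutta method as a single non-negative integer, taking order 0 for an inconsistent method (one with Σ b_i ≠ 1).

2

b = (0, 1)
c = (0, 1/2)
Σ b_i: 1·1 = 1 ✓
b·c: 1·1/2 = 1/2 ✓; 2 stages ⇒ order 2.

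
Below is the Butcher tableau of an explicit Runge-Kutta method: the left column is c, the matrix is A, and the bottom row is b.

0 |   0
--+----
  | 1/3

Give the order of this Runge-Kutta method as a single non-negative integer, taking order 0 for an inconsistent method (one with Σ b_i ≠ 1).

0

b = (1/3)
c = (0)
Σ b_i: 1/3·1 = 1/3 ≠ 1 ⇒ order 0.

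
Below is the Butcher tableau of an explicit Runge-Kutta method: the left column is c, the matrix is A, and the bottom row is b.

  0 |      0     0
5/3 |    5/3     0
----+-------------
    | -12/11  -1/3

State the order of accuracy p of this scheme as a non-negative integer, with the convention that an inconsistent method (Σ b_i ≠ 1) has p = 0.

0

b = (-12/11, -1/3)
c = (0, 5/3)
Σ b_i: (-12/11)·1 + (-1/3)·1 = -47/33 ≠ 1 ⇒ order 0.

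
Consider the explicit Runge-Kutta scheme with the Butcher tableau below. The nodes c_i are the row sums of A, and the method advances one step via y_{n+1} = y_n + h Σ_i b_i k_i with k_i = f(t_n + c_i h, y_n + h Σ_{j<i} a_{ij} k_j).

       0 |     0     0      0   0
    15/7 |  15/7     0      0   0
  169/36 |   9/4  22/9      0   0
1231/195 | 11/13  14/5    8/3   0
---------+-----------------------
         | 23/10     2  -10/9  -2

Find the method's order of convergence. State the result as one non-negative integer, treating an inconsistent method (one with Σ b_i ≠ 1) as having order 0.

b = (23/10, 2, -10/9, -2)
c = (0, 15/7, 169/36, 1231/195)
Ac = (0, 0, 110/21, 500/27)
Σ b_i: 23/10·1 + 2·1 + (-10/9)·1 + (-2)·1 = 107/90 ≠ 1 ⇒ order 0.

0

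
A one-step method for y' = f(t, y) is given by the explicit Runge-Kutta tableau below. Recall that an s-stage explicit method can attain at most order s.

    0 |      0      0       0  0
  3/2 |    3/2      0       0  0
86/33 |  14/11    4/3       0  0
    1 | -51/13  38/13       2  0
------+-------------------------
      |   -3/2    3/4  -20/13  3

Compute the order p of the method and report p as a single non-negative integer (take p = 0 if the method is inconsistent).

b = (-3/2, 3/4, -20/13, 3)
c = (0, 3/2, 86/33, 1)
Ac = (0, 0, 2, 4117/429)
Σ b_i: (-3/2)·1 + 3/4·1 + (-20/13)·1 + 3·1 = 37/52 ≠ 1 ⇒ order 0.

0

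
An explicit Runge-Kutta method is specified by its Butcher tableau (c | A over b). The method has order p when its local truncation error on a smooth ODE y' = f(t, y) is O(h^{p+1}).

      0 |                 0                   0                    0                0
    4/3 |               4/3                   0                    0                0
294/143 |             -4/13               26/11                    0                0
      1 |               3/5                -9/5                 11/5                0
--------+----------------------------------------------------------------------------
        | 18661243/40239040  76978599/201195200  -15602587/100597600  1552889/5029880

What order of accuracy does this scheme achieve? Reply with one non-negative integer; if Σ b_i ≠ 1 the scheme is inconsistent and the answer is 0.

b = (18661243/40239040, 76978599/201195200, -15602587/100597600, 1552889/5029880)
c = (0, 4/3, 294/143, 1)
Ac = (0, 0, 104/33, 138/65)
Σ b_i: 18661243/40239040·1 + 76978599/201195200·1 + (-15602587/100597600)·1 + 1552889/5029880·1 = 1 ✓
b·c: 76978599/201195200·4/3 + (-15602587/100597600)·294/143 + 1552889/5029880·1 = 1/2 ✓
b·c²: 76978599/201195200·16/9 + (-15602587/100597600)·86436/20449 + 1552889/5029880·1 = 1/3 ✓
b·Ac: (-15602587/100597600)·104/33 + 1552889/5029880·138/65 = 1/6 ✓
b·c³: 76978599/201195200·64/27 + (-15602587/100597600)·25412184/2924207 + 1552889/5029880·1 = -855804083/6473455560 ≠ 1/4 ⇒ order 3.
b·(c∘Ac): (-15602587/100597600)·784/121 + 1552889/5029880·138/65 = -4394549/12574700 ≠ 1/8
b·Ac²: (-15602587/100597600)·416/99 + 1552889/5029880·56692/9295 = 1992678383/1618363890 ≠ 1/12
b·A²c: 1552889/5029880·104/15 = 20187557/9431025 ≠ 1/24

3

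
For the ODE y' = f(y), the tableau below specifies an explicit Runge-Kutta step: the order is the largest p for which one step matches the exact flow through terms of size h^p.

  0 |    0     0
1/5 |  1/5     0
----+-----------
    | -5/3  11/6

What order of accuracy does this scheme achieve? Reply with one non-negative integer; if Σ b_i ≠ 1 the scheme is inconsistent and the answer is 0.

b = (-5/3, 11/6)
c = (0, 1/5)
Σ b_i: (-5/3)·1 + 11/6·1 = 1/6 ≠ 1 ⇒ order 0.

0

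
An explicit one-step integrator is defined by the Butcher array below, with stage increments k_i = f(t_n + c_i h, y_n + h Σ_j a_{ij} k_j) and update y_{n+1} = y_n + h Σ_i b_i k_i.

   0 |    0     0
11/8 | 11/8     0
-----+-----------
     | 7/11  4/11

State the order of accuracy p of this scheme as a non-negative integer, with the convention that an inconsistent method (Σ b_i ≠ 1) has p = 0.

2

b = (7/11, 4/11)
c = (0, 11/8)
Σ b_i: 7/11·1 + 4/11·1 = 1 ✓
b·c: 4/11·11/8 = 1/2 ✓; 2 stages ⇒ order 2.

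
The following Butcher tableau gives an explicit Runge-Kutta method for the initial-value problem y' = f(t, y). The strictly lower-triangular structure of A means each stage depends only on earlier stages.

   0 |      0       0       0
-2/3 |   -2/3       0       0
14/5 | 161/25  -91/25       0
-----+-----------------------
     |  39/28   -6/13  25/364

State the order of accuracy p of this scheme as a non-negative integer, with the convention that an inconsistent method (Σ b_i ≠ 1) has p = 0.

3

b = (39/28, -6/13, 25/364)
c = (0, -2/3, 14/5)
Ac = (0, 0, 182/75)
Σ b_i: 39/28·1 + (-6/13)·1 + 25/364·1 = 1 ✓
b·c: (-6/13)·(-2/3) + 25/364·14/5 = 1/2 ✓
b·c²: (-6/13)·4/9 + 25/364·196/25 = 1/3 ✓
b·Ac: 25/364·182/75 = 1/6 ✓; 3 stages ⇒ order 3.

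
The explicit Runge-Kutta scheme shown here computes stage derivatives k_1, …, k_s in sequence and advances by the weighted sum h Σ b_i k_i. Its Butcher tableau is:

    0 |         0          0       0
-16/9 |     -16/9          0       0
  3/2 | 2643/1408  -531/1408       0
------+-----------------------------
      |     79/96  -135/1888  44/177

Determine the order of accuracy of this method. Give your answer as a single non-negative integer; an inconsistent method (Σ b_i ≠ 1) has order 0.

b = (79/96, -135/1888, 44/177)
c = (0, -16/9, 3/2)
Ac = (0, 0, 59/88)
Σ b_i: 79/96·1 + (-135/1888)·1 + 44/177·1 = 1 ✓
b·c: (-135/1888)·(-16/9) + 44/177·3/2 = 1/2 ✓
b·c²: (-135/1888)·256/81 + 44/177·9/4 = 1/3 ✓
b·Ac: 44/177·59/88 = 1/6 ✓; 3 stages ⇒ order 3.

3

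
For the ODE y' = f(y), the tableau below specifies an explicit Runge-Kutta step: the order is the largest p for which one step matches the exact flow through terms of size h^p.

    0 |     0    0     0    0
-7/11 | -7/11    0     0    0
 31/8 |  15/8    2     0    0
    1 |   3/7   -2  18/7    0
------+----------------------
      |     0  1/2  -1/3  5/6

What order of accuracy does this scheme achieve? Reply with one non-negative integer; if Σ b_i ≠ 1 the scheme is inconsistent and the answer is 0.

b = (0, 1/2, -1/3, 5/6)
c = (0, -7/11, 31/8, 1)
Ac = (0, 0, -14/11, 3461/308)
Σ b_i: 1/2·1 + (-1/3)·1 + 5/6·1 = 1 ✓
b·c: 1/2·(-7/11) + (-1/3)·31/8 + 5/6·1 = -205/264 ≠ 1/2 ⇒ order 1.

1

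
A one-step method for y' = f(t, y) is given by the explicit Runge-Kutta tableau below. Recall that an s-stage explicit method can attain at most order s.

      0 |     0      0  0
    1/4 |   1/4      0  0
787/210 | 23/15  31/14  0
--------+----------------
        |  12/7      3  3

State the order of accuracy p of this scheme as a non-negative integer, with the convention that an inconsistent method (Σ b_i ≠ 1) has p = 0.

0

b = (12/7, 3, 3)
c = (0, 1/4, 787/210)
Ac = (0, 0, 31/56)
Σ b_i: 12/7·1 + 3·1 + 3·1 = 54/7 ≠ 1 ⇒ order 0.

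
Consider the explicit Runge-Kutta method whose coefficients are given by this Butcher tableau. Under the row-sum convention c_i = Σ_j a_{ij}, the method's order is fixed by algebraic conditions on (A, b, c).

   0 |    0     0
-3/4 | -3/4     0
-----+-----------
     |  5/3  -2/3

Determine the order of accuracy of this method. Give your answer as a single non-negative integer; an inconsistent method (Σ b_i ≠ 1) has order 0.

2

b = (5/3, -2/3)
c = (0, -3/4)
Σ b_i: 5/3·1 + (-2/3)·1 = 1 ✓
b·c: (-2/3)·(-3/4) = 1/2 ✓; 2 stages ⇒ order 2.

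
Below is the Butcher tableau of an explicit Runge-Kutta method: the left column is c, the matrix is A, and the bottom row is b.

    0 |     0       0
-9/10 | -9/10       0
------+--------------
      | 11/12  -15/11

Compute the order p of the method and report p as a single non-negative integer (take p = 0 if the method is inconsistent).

b = (11/12, -15/11)
c = (0, -9/10)
Σ b_i: 11/12·1 + (-15/11)·1 = -59/132 ≠ 1 ⇒ order 0.

0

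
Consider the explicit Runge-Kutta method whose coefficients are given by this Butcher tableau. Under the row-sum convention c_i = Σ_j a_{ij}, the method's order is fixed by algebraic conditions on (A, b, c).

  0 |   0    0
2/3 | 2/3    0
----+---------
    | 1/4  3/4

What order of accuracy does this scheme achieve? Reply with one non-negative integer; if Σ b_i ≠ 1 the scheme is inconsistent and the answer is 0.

b = (1/4, 3/4)
c = (0, 2/3)
Σ b_i: 1/4·1 + 3/4·1 = 1 ✓
b·c: 3/4·2/3 = 1/2 ✓; 2 stages ⇒ order 2.

2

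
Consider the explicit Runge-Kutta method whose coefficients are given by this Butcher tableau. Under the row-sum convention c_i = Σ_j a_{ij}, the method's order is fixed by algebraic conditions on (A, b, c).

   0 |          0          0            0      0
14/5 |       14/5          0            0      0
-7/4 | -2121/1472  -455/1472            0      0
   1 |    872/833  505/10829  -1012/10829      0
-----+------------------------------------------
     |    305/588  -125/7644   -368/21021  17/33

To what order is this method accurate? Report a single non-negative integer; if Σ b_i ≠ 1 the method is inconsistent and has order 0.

b = (305/588, -125/7644, -368/21021, 17/33)
c = (0, 14/5, -7/4, 1)
Ac = (0, 0, -637/736, 5/17)
Σ b_i: 305/588·1 + (-125/7644)·1 + (-368/21021)·1 + 17/33·1 = 1 ✓
b·c: (-125/7644)·14/5 + (-368/21021)·(-7/4) + 17/33·1 = 1/2 ✓
b·c²: (-125/7644)·196/25 + (-368/21021)·49/16 + 17/33·1 = 1/3 ✓
b·Ac: (-368/21021)·(-637/736) + 17/33·5/17 = 1/6 ✓
b·c³: (-125/7644)·2744/125 + (-368/21021)·(-343/64) + 17/33·1 = 1/4 ✓
b·(c∘Ac): (-368/21021)·4459/2944 + 17/33·5/17 = 1/8 ✓
b·Ac²: (-368/21021)·(-4459/1840) + 17/33·27/340 = 1/12 ✓
b·A²c: 17/33·11/136 = 1/24 ✓; 4 stages ⇒ order 4.

4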